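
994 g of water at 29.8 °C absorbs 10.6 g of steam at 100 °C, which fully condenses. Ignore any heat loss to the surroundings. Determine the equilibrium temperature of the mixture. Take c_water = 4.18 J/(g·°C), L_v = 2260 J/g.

T_f ≈ 36.2 °C

Sum of m c ΔT and latent-heat terms is zero:
latent heat released on condensation: 10.6×2260 = 23956
  condensed water 100 °C→T: 44.31(T − 100)
  original water: 4154.9(T − 29.8)
4199.2 T = 23956 + 4430.8 + 123817 = 152203
T ≈ 36.25 °C — below 100 °C, confirming all the steam condensed.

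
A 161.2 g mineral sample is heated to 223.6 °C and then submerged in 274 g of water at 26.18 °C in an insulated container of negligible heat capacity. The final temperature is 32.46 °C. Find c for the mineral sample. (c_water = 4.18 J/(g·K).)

Taking heat into each body as positive, Σ m c ΔT = 0:
161.2×c×(32.46 − 223.6) + 274×4.18×(32.46 − 26.18) = 0
-30812 c = -7192.6
c = -7192.6/-30812 ≈ 0.2334 J/(g·K)

c ≈ 0.233 J/(g·K)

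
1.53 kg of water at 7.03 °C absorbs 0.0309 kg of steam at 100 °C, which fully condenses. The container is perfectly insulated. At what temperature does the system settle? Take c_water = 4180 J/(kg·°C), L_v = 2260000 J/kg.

T_f ≈ 19.6 °C

Setting the total heat transfer to zero:
latent heat released on condensation: 0.0309×2260000 = 69834; condensed water 100 °C→T: 129.16(T − 100); original water: 6395.4(T − 7.03)
6524.6 T = 69834 + 12916 + 44960 = 127710
T ≈ 19.57 °C, under the boiling point, so the assumption holds.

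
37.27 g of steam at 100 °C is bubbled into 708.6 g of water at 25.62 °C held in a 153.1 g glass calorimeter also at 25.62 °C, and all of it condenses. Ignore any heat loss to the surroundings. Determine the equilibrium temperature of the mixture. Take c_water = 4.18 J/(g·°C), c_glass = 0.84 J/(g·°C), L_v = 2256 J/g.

T_f ≈ 55.1 °C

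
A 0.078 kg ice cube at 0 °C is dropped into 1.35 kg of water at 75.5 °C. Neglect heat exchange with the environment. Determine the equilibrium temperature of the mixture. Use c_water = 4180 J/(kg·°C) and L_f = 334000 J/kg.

Sum of m c ΔT and latent-heat terms is zero:
melt ice: 0.078×334000 = 26052
  warm the meltwater: 326.04 T
  water cools: 1.35×4180×(T − 75.5) = 5643(T − 75.5)
5969 T = 426046 − 26052 = 399994
T ≈ 67.01 °C. Since T > 0 °C, the all-ice-melts assumption holds.

T_f ≈ 67.0 °C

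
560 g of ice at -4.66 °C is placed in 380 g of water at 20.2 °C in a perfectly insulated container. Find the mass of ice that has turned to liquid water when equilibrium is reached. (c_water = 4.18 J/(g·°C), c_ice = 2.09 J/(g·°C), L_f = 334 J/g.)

Water can give up m c ΔT = 380×4.18×20.2 = 32086 J before reaching 0 °C.
Of that, 560×2.09×4.66 = 5454.1 J goes to bring the ice to 0 °C, leaving 26632 J.
To melt every bit of ice: 560×334 = 187040 J.
26632 J < 187040 J, so only part of the ice melts and the system sits at 0 °C.
Mass melted = 26632/334 ≈ 79.74 g.

m_melted ≈ 79.7 g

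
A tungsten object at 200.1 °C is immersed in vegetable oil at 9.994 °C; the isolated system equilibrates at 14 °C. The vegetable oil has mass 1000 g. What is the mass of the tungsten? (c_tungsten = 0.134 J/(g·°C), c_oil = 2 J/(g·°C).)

Conservation of energy gives ΣQ = 0:
m·0.134·(14 − 200.1) + 1000·2·(14 − 9.994) = 0
-24.94 m = -8012
m = -8012/-24.94 ≈ 321.3 g

m ≈ 321 g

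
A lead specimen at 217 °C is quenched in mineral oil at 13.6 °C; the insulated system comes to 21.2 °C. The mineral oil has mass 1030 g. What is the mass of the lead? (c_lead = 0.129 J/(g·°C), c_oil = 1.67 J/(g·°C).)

Heat lost by the lead = heat gained by the oil:
m×0.129×(217 − 21.2) = 1030×1.67×(21.2 − 13.6)
25.26 m = 13073  ⇒  m ≈ 517.6 g

m ≈ 518 g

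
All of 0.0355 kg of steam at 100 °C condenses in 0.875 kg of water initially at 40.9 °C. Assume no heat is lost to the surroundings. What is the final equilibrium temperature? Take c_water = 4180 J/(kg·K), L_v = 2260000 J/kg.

T_f ≈ 64.3 °C

Taking heat into each body as positive, Σ m c ΔT = 0:
steam→water at 100 °C releases m L_v = 0.0355×2260000 = 80230; condensate cools 100→T: 0.0355×4180×(T − 100) = 148.39(T − 100); water warms: 0.875×4180×(T − 40.9) = 3657.5(T − 40.9)
3805.9 T = 80230 + 14839 + 149592 = 244661
T ≈ 64.28 °C — below 100 °C, confirming all the steam condensed.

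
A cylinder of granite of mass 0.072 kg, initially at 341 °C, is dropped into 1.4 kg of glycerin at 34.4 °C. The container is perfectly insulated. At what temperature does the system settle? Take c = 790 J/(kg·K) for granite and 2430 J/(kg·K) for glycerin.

T_f ≈ 39.4 °C

With ΣQ=0 the equilibrium temperature is the m·c-weighted mean:
T_f = (56.88·341 + 3402·34.4) / (56.88 + 3402)
    = 136425 / 3458.9 ≈ 39.44 °C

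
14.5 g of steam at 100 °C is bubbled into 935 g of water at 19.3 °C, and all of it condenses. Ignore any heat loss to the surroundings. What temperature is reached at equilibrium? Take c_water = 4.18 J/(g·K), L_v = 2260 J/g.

Setting the total heat transfer to zero:
latent heat released on condensation: 14.5×2260 = 32770; condensate cools 100→T: 14.5×4.18×(T − 100) = 60.61(T − 100); original water: 3908.3(T − 19.3)
3968.9 T = 32770 + 6061 + 75430 = 114261
T ≈ 28.79 °C, under the boiling point, so the assumption holds.

T_f ≈ 28.8 °C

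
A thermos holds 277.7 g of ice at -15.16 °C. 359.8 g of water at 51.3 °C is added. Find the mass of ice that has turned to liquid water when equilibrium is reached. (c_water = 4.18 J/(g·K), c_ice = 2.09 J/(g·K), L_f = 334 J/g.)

m_melted ≈ 205 g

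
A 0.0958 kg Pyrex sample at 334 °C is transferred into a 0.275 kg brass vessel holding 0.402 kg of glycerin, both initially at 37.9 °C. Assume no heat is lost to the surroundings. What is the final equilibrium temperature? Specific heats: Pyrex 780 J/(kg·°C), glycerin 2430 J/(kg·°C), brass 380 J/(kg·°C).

T_f ≈ 57.0 °C

T_f is the heat-capacity-weighted average of the initial temperatures:
T_f = (74.72*334 + 976.86*37.9 + 104.5*37.9) / (74.72 + 976.86 + 104.5)
    = 65941 / 1156.1 ≈ 57.04 °C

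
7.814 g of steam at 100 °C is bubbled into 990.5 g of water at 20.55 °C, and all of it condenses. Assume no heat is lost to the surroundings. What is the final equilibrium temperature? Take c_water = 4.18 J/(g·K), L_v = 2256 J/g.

T_f ≈ 25.4 °C

Conservation of energy gives ΣQ = 0:
steam→water at 100 °C releases m L_v = 7.814×2256 = 17628
  condensed water 100 °C→T: 32.66(T − 100)
  original water: 4140.3(T − 20.55)
4173 T = 17628 + 3266.3 + 85083 = 105978
T ≈ 25.40 °C — below 100 °C, confirming all the steam condensed.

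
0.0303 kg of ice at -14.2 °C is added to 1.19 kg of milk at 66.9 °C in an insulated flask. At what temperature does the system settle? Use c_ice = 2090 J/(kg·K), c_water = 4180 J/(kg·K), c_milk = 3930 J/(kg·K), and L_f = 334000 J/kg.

T_f ≈ 62.8 °C

Setting the total heat transfer to zero:
warm ice to 0 °C: 0.0303·2090·(0 − (-14.2)) = 899.24
  fusion: m_ice L_f = 0.0303·334000 = 10120
  warm the meltwater: 126.65 T
  milk cools: 1.19·3930·(T − 66.9) = 4676.7(T − 66.9)
4803.4 T = 312871 − 11019 = 301852
T ≈ 62.84 °C (positive, so assuming full melt was valid).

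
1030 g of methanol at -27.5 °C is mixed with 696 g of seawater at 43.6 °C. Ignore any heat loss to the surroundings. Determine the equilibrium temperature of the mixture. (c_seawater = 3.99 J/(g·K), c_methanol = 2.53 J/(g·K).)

Setting the total heat transfer to zero:
696*3.99*(T − 43.6) + 1030*2.53*(T − (-27.5)) = 0
2777(T − 43.6) + 2605.9(T − (-27.5)) = 0
(2777 + 2605.9) T = 2777*43.6 + 2605.9*(-27.5)
T = 49417/5382.9 ≈ 9.18 °C

T_f ≈ 9.2 °C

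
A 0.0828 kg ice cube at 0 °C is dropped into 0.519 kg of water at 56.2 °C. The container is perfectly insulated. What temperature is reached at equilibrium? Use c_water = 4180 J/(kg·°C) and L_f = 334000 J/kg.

T_f ≈ 37.5 °C

Energy balance with sensible and latent terms:
fusion: m_ice L_f = 0.0828·334000 = 27655; meltwater 0→T: 0.0828·4180·T = 346.1 T; water cools: 0.519·4180·(T − 56.2) = 2169.4(T − 56.2)
2515.5 T = 121921 − 27655 = 94266
T ≈ 37.47 °C — above 0 °C, consistent with complete melting.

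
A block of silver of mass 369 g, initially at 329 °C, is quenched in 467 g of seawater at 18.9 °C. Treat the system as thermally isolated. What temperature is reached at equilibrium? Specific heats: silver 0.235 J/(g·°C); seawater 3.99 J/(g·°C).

With ΣQ=0 the equilibrium temperature is the m·c-weighted mean:
T_f = (86.71×329 + 1863.3×18.9) / (86.71 + 1863.3)
    = 63746 / 1950 ≈ 32.69 °C

T_f ≈ 32.7 °C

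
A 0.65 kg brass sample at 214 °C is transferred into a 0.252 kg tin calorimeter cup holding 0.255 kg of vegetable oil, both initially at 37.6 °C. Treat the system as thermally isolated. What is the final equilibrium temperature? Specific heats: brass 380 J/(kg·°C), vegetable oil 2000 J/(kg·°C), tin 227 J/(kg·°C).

T_f ≈ 91.1 °C

Setting the total heat transfer to zero:
0.65*380*(T − 214) + 0.255*2000*(T − 37.6) + 0.252*227*(T − 37.6) = 0
247(T − 214) + 510(T − 37.6) + 57.2(T − 37.6) = 0
814.2 T = 74185
T = 74185 / 814.2 = 91.1 °C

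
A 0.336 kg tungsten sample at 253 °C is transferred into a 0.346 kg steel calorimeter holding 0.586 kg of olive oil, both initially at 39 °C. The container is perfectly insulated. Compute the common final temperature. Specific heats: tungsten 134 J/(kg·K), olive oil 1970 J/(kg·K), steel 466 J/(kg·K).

T_f = Σ m_i c_i T_i / Σ m_i c_i:
T_f = (45.02*253 + 1154.4*39 + 161.24*39) / (45.02 + 1154.4 + 161.24)
    = 62702 / 1360.7 ≈ 46.08 °C

T_f ≈ 46.1 °C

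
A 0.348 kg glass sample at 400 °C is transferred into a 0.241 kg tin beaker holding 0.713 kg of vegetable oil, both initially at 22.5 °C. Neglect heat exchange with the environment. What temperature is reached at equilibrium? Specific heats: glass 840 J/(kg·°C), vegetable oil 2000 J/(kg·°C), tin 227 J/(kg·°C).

Let T be the final temperature. ΣQ_i = 0:
0.348·840·(T − 400) + 0.713·2000·(T − 22.5) + 0.241·227·(T − 22.5) = 0
292.32(T − 400) + 1426(T − 22.5) + 54.71(T − 22.5) = 0
(292.32 + 1426 + 54.71) T = 292.32·400 + 1426·22.5 + 54.71·22.5
T ≈ 84.74 °C

T_f ≈ 84.7 °C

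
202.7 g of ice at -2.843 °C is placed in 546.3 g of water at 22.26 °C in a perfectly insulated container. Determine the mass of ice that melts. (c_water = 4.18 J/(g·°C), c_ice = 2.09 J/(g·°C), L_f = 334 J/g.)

m_melted ≈ 149 g

Heat available from the water dropping to 0 °C: 546.3·4.18·22.26 = 50831 J.
Of that, 202.7·2.09·2.843 = 1204.4 J goes to bring the ice to 0 °C, leaving 49627 J.
To melt every bit of ice: 202.7·334 = 67702 J.
49627 J < 67702 J, so only part of the ice melts and the system sits at 0 °C.
m_melt = 49627 / L_f = 148.6 g.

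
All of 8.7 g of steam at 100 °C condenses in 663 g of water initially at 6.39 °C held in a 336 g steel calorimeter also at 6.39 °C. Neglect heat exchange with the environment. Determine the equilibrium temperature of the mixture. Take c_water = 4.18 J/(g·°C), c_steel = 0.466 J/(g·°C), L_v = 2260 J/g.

Conservation of energy gives ΣQ = 0:
steam→water at 100 °C releases m L_v = 8.7×2260 = 19662; condensate cools 100→T: 8.7×4.18×(T − 100) = 36.37(T − 100); water warms: 663×4.18×(T − 6.39) = 2771.3(T − 6.39); steel cup: 336×0.466×(T − 6.39) = 156.58(T − 6.39)
2964.3 T = 19662 + 3636.6 + 18709 = 42008
T ≈ 14.17 °C (< 100 °C, so full condensation is consistent).

T_f ≈ 14.2 °C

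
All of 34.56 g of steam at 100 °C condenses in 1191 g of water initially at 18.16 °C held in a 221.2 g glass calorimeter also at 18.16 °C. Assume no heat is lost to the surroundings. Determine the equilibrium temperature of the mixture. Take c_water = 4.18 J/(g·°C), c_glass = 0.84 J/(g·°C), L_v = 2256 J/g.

T_f ≈ 35.1 °C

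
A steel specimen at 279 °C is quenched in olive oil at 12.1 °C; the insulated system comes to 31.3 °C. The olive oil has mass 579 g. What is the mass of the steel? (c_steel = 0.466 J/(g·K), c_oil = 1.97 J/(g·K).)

m ≈ 190 g

|Q_steel| = |Q_oil|:
m×0.466×(279 − 31.3) = 579×1.97×(31.3 − 12.1)
115.43 m = 21900  ⇒  m ≈ 189.7 g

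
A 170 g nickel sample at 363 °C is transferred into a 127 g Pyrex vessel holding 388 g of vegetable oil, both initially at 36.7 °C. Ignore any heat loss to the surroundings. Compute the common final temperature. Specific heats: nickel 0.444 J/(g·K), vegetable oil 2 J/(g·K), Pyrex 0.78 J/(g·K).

T_f ≈ 62.6 °C

Setting the total heat transfer to zero:
170*0.444*(T − 363) + 388*2*(T − 36.7) + 127*0.78*(T − 36.7) = 0
75.48(T − 363) + 776(T − 36.7) + 99.06(T − 36.7) = 0
(75.48 + 776 + 99.06) T = 75.48*363 + 776*36.7 + 99.06*36.7
T = 59514 / 950.54 = 62.6 °C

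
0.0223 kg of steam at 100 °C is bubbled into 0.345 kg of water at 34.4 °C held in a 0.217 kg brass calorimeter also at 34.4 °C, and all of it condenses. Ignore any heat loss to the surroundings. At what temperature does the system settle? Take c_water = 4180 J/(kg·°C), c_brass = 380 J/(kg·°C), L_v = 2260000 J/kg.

T_f ≈ 69.3 °C

Net heat exchanged in the isolated system is zero:
condense steam: −0.0223×2260000 = −50398; condensed water 100 °C→T: 93.21(T − 100); original water: 1442.1(T − 34.4); cup: 82.46(T − 34.4)
1617.8 T = 50398 + 9321.4 + 52445 = 112164
T ≈ 69.33 °C (< 100 °C, so full condensation is consistent).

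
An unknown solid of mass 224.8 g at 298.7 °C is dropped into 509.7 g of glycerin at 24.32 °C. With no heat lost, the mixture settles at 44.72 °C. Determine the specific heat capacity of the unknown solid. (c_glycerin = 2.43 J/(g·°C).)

c ≈ 0.443 J/(g·°C)

Heat lost by the unknown solid = heat gained by the glycerin:
224.8×c×(298.7 − 44.72) = 509.7×2.43×(44.72 − 24.32)
57095 c = 25267  ⇒  c ≈ 0.4425 J/(g·°C)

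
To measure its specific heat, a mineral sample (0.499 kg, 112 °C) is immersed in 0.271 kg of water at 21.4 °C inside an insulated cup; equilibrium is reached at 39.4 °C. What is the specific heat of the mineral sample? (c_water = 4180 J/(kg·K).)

c ≈ 563 J/(kg·K)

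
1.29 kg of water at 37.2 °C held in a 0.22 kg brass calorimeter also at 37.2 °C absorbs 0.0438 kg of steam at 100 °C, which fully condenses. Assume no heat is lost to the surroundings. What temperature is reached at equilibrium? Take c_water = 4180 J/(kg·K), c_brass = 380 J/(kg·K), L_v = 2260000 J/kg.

Taking heat into each body as positive, Σ m c ΔT = 0:
steam→water at 100 °C releases m L_v = 0.0438·2260000 = 98988
  condensed water 100 °C→T: 183.08(T − 100)
  original water: 5392.2(T − 37.2)
  brass cup: 0.22·380·(T − 37.2) = 83.6(T − 37.2)
5658.9 T = 98988 + 18308 + 203700 = 320996
T ≈ 56.72 °C, under the boiling point, so the assumption holds.

T_f ≈ 56.7 °C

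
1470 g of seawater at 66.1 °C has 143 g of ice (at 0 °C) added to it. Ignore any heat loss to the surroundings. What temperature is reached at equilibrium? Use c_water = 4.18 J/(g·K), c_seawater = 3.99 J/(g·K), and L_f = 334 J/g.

T_f ≈ 52.6 °C

Let T be the final temperature. ΣQ_i = 0:
latent heat to melt: 143·334 = 47762; meltwater 0→T: 143·4.18·T = 597.74 T; seawater cools: 1470·3.99·(T − 66.1) = 5865.3(T − 66.1)
6463 T = 387696 − 47762 = 339934
T ≈ 52.60 °C. Since T > 0 °C, the all-ice-melts assumption holds.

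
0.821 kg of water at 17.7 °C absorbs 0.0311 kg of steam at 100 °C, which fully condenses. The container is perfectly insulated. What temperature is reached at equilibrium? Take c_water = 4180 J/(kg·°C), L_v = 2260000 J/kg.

T_f ≈ 40.4 °C

Let T be the final temperature. ΣQ_i = 0:
latent heat released on condensation: 0.0311×2260000 = 70286
  condensate cools 100→T: 0.0311×4180×(T − 100) = 130(T − 100)
  original water: 3431.8(T − 17.7)
3561.8 T = 70286 + 13000 + 60743 = 144028
T ≈ 40.44 °C — below 100 °C, confirming all the steam condensed.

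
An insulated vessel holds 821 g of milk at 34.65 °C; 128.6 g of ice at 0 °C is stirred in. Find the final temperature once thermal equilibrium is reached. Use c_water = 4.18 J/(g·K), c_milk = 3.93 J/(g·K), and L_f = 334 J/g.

T_f ≈ 18.3 °C

Conservation of energy gives ΣQ = 0:
fusion: m_ice L_f = 128.6·334 = 42952
  warm the meltwater: 537.55 T
  milk: 3226.5(T − 34.65)
3764.1 T = 111799 − 42952 = 68847
T ≈ 18.29 °C — above 0 °C, consistent with complete melting.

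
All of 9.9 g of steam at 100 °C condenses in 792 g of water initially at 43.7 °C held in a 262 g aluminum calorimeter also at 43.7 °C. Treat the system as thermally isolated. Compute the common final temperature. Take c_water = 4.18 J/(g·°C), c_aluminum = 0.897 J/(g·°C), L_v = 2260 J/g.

T_f ≈ 50.6 °C

Sum of m c ΔT and latent-heat terms is zero:
latent heat released on condensation: 9.9·2260 = 22374
  condensed water 100 °C→T: 41.38(T − 100)
  water warms: 792·4.18·(T − 43.7) = 3310.6(T − 43.7)
  cup: 235.01(T − 43.7)
3587 T = 22374 + 4138.2 + 154942 = 181454
T ≈ 50.59 °C (< 100 °C, so full condensation is consistent).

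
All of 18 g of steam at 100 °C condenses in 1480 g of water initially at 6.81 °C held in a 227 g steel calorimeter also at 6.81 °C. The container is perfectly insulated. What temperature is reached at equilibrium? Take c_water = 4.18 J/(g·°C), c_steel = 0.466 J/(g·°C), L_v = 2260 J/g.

T_f ≈ 14.3 °C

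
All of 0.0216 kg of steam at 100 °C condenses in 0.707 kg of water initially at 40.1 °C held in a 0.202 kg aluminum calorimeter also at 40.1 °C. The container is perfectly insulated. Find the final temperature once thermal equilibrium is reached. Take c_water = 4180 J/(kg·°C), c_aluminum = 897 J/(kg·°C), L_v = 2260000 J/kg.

T_f ≈ 56.9 °C

Setting the total heat transfer to zero:
steam→water at 100 °C releases m L_v = 0.0216·2260000 = 48816; condensed water 100 °C→T: 90.29(T − 100); original water: 2955.3(T − 40.1); cup: 181.19(T − 40.1)
3226.7 T = 48816 + 9028.8 + 125772 = 183617
T ≈ 56.90 °C, under the boiling point, so the assumption holds.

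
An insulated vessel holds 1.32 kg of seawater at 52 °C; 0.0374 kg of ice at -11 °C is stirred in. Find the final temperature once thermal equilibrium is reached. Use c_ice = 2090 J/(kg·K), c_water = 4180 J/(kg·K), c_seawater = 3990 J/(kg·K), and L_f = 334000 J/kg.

T_f ≈ 48.0 °C

Taking heat into each body as positive, Σ m c ΔT = 0:
warm ice to 0 °C: 0.0374·2090·(0 − (-11)) = 859.83; fusion: m_ice L_f = 0.0374·334000 = 12492; warm the meltwater: 156.33 T; seawater: 5266.8(T − 52)
5423.1 T = 273874 − 13351 = 260522
T ≈ 48.04 °C (positive, so assuming full melt was valid).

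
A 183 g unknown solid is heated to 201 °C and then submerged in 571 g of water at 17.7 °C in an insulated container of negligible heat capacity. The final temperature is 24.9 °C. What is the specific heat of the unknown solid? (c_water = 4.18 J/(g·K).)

c ≈ 0.533 J/(g·K)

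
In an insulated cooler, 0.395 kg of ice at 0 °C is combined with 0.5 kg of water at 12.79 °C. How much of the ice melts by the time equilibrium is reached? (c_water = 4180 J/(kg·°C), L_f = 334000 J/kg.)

m_melted ≈ 0.08 kg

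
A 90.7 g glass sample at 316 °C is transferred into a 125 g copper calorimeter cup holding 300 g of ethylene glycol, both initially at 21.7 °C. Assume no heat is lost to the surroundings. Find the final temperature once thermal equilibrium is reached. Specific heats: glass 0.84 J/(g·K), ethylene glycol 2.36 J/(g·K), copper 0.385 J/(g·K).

T_f ≈ 48.6 °C

Let T be the final temperature. ΣQ_i = 0:
90.7×0.84×(T − 316) + 300×2.36×(T − 21.7) + 125×0.385×(T − 21.7) = 0
76.19(T − 316) + 708(T − 21.7) + 48.12(T − 21.7) = 0
832.31 T = 40483
T = 40483 / 832.31 = 48.6 °C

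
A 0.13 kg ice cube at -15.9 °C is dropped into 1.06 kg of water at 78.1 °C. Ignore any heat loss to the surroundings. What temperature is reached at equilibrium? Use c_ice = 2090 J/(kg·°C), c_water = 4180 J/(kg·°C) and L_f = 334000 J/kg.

Taking heat into each body as positive, Σ m c ΔT = 0:
ice -15.9→0 °C: 0.13·2090·15.9 = 4320
  melt ice: 0.13·334000 = 43420
  meltwater 0→T: 0.13·4180·T = 543.4 T
  water: 4430.8(T − 78.1)
4974.2 T = 346045 − 47740 = 298305
T ≈ 59.97 °C. Since T > 0 °C, the all-ice-melts assumption holds.

T_f ≈ 60.0 °C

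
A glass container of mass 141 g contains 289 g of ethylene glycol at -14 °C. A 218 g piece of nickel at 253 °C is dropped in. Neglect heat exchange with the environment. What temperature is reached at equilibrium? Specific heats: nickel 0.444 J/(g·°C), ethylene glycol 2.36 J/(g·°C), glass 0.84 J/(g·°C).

T_f ≈ 14.8 °C

Conservation of energy gives ΣQ = 0:
218*0.444*(T − 253) + 289*2.36*(T − (-14)) + 141*0.84*(T − (-14)) = 0
96.79(T − 253) + 682.04(T − (-14)) + 118.44(T − (-14)) = 0
897.27 T = 13282
T ≈ 14.80 °C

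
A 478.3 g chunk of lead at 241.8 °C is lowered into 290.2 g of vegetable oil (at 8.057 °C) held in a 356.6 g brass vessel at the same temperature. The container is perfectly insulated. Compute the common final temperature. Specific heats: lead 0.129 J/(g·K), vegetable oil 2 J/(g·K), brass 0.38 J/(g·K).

T_f ≈ 26.6 °C

Let T be the final temperature. ΣQ_i = 0:
478.3*0.129*(T − 241.8) + 290.2*2*(T − 8.057) + 356.6*0.38*(T − 8.057) = 0
61.7(T − 241.8) + 580.4(T − 8.057) + 135.51(T − 8.057) = 0
(61.7 + 580.4 + 135.51) T = 61.7*241.8 + 580.4*8.057 + 135.51*8.057
T = 20687/777.61 ≈ 26.60 °C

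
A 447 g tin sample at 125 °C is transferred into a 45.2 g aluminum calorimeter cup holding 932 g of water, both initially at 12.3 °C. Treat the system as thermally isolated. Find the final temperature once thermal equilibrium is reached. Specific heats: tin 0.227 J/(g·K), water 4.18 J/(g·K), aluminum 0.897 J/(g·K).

T_f ≈ 15.1 °C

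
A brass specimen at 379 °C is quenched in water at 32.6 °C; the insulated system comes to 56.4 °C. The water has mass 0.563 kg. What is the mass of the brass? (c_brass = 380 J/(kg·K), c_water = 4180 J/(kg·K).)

m ≈ 0.457 kg

Let T be the final temperature. ΣQ_i = 0:
m×380×(56.4 − 379) + 0.563×4180×(56.4 − 32.6) = 0
-122588 m = -56009
m = -56009/-122588 ≈ 0.4569 kg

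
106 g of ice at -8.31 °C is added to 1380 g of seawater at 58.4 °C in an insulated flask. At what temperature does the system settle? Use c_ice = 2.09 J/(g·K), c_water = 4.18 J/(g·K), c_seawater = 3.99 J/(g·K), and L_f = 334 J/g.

T_f ≈ 47.8 °C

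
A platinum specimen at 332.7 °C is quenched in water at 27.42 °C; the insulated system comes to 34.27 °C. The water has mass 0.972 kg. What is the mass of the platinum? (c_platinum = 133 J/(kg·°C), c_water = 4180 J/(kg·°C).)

Net heat exchanged in the isolated system is zero:
m×133×(34.27 − 332.7) + 0.972×4180×(34.27 − 27.42) = 0
-39691 m = -27831
m = -27831/-39691 ≈ 0.7012 kg

m ≈ 0.701 kg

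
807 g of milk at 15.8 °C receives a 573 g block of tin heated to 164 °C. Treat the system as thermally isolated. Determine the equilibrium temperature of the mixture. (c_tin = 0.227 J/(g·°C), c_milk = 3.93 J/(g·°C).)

With ΣQ=0 the equilibrium temperature is the m·c-weighted mean:
T_f = (130.07×164 + 3171.5×15.8) / (130.07 + 3171.5)
    = 71442 / 3301.6 ≈ 21.64 °C

T_f ≈ 21.6 °C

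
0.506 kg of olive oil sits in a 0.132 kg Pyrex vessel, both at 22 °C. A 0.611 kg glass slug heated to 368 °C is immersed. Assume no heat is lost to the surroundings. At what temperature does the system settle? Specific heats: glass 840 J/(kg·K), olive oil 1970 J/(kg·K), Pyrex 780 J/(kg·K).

T_f ≈ 132.1 °C

Taking heat into each body as positive, Σ m c ΔT = 0:
0.611*840*(T − 368) + 0.506*1970*(T − 22) + 0.132*780*(T − 22) = 0
513.24(T − 368) + 996.82(T − 22) + 102.96(T − 22) = 0
1613 T = 213067
T ≈ 132.09 °C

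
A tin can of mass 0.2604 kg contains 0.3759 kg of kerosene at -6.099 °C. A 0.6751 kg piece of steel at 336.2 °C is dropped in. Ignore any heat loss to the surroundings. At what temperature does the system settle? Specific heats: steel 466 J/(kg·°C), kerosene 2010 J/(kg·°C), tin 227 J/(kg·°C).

T_f ≈ 89.3 °C

Heat gained plus heat lost sum to zero:
0.6751·466·(T − 336.2) + 0.3759·2010·(T − (-6.099)) + 0.2604·227·(T − (-6.099)) = 0
314.6(T − 336.2) + 755.56(T − (-6.099)) + 59.11(T − (-6.099)) = 0
1129.3 T = 100799
T ≈ 89.26 °C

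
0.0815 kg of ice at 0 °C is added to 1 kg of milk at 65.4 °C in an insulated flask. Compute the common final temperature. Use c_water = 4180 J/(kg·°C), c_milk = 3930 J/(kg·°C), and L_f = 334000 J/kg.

Taking heat into each body as positive, Σ m c ΔT = 0:
melt ice: 0.0815×334000 = 27221
  warm the meltwater: 340.67 T
  milk cools: 1×3930×(T − 65.4) = 3930(T − 65.4)
4270.7 T = 257022 − 27221 = 229801
T ≈ 53.81 °C (positive, so assuming full melt was valid).

T_f ≈ 53.8 °C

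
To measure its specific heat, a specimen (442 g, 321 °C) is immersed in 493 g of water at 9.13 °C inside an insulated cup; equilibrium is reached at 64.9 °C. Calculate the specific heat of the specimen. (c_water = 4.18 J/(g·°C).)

Heat lost by the specimen = heat gained by the water:
442·c·(321 − 64.9) = 493·4.18·(64.9 − 9.13)
113196 c = 114927  ⇒  c ≈ 1.015 J/(g·°C)

c ≈ 1.02 J/(g·°C)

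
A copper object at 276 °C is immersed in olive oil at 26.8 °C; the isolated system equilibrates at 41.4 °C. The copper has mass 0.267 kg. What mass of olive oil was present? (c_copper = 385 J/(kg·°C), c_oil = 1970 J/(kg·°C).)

m ≈ 0.838 kg

Heat gained plus heat lost sum to zero:
0.267×385×(41.4 − 276) + m×1970×(41.4 − 26.8) = 0
28762 m = 24116
m = 24116/28762 ≈ 0.8385 kg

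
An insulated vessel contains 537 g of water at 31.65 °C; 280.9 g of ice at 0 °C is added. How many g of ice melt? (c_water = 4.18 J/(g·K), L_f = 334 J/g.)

Cooling the water to 0 °C releases 537×4.18×31.65 = 71043 J.
Fully melting the ice requires m_ice L_f = 280.9×334 = 93821 J.
71043 J < 93821 J, so only part of the ice melts and the system sits at 0 °C.
m_melted×334 = 71043  ⇒  m_melted ≈ 212.7 g.

m_melted ≈ 213 g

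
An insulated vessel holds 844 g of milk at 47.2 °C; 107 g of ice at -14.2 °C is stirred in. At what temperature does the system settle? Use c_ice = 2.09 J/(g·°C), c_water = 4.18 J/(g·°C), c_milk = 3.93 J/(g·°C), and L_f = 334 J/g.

T_f ≈ 31.3 °C

Sum of m c ΔT and latent-heat terms is zero:
warm ice to 0 °C: 107·2.09·(0 − (-14.2)) = 3175.5; fusion: m_ice L_f = 107·334 = 35738; warm the meltwater: 447.26 T; milk cools: 844·3.93·(T − 47.2) = 3316.9(T − 47.2)
3764.2 T = 156559 − 38914 = 117645
T ≈ 31.25 °C — above 0 °C, consistent with complete melting.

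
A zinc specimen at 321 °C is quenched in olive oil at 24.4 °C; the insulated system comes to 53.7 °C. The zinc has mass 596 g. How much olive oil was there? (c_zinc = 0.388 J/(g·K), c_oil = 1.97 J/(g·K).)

m ≈ 1070 g

Heat lost by the zinc = heat gained by the oil:
596·0.388·(321 − 53.7) = m·1.97·(53.7 − 24.4)
57.72 m = 61813  ⇒  m ≈ 1071 g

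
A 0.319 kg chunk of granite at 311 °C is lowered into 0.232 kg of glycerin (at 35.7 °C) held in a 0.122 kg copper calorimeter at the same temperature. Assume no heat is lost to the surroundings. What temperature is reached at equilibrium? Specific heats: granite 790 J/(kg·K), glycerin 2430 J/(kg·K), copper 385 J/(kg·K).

T_f ≈ 116.1 °C

Energy conservation, ΣQ = 0:
0.319*790*(T − 311) + 0.232*2430*(T − 35.7) + 0.122*385*(T − 35.7) = 0
252.01(T − 311) + 563.76(T − 35.7) + 46.97(T − 35.7) = 0
(252.01 + 563.76 + 46.97) T = 252.01*311 + 563.76*35.7 + 46.97*35.7
T ≈ 116.12 °C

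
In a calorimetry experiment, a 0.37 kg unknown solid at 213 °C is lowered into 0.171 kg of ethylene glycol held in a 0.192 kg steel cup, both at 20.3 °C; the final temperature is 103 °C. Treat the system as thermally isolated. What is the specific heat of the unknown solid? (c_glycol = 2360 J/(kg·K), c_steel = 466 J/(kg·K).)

c ≈ 1000 J/(kg·K)

Heat gained plus heat lost sum to zero:
0.37·c·(103 − 213) + 0.171·2360·(103 − 20.3) + 0.192·466·(103 − 20.3) = 0
-40.7 c = -40774
c = -40774/-40.7 ≈ 1002 J/(kg·K)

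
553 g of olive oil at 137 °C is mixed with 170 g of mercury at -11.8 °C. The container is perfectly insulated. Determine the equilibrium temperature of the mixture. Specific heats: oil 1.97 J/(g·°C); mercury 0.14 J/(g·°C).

T_f ≈ 133.8 °C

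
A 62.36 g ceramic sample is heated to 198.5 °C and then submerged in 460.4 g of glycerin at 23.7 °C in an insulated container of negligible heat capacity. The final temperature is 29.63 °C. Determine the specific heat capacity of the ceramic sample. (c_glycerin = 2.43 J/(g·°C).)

c ≈ 0.63 J/(g·°C)

Heat lost by the ceramic sample = heat gained by the glycerin:
62.36·c·(198.5 − 29.63) = 460.4·2.43·(29.63 − 23.7)
10531 c = 6634.3  ⇒  c ≈ 0.63 J/(g·°C)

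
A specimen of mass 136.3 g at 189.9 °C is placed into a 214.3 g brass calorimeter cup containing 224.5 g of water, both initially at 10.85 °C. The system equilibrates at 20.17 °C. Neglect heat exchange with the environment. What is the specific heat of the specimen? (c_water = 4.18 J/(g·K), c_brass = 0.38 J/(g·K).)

c ≈ 0.411 J/(g·K)

Taking heat into each body as positive, Σ m c ΔT = 0:
136.3·c·(20.17 − 189.9) + 224.5·4.18·(20.17 − 10.85) + 214.3·0.38·(20.17 − 10.85) = 0
-23134 c = -9504.9
c = -9504.9/-23134 ≈ 0.4109 J/(g·K)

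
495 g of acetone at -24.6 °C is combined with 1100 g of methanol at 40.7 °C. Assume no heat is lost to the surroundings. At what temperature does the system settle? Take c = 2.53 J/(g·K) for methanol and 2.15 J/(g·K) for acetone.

With ΣQ=0 the equilibrium temperature is the m·c-weighted mean:
T_f = (2783*40.7 + 1064.2*(-24.6)) / (2783 + 1064.2)
    = 87088 / 3847.2 ≈ 22.64 °C

T_f ≈ 22.6 °C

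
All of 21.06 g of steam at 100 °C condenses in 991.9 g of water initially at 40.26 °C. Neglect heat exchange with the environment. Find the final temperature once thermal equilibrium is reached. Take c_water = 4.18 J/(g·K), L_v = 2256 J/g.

T_f ≈ 52.7 °C

Heat gained plus heat lost sum to zero:
steam→water at 100 °C releases m L_v = 21.06×2256 = 47511; condensate cools 100→T: 21.06×4.18×(T − 100) = 88.03(T − 100); water warms: 991.9×4.18×(T − 40.26) = 4146.1(T − 40.26)
4234.2 T = 47511 + 8803.1 + 166924 = 223238
T ≈ 52.72 °C (< 100 °C, so full condensation is consistent).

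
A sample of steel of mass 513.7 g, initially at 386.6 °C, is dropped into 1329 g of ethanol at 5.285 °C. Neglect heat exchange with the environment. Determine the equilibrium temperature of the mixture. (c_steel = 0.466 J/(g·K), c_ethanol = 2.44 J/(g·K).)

T_f ≈ 31.5 °C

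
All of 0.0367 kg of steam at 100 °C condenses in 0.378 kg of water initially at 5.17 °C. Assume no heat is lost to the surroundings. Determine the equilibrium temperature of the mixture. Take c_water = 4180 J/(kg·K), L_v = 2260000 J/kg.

T_f ≈ 61.4 °C

Energy conservation, ΣQ = 0:
steam→water at 100 °C releases m L_v = 0.0367·2260000 = 82942; condensed water 100 °C→T: 153.41(T − 100); water warms: 0.378·4180·(T − 5.17) = 1580(T − 5.17)
1733.4 T = 82942 + 15341 + 8168.8 = 106451
T ≈ 61.41 °C (< 100 °C, so full condensation is consistent).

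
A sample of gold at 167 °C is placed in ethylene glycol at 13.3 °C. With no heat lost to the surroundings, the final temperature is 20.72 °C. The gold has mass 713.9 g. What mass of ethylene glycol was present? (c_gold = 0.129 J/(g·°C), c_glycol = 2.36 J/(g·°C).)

|Q_gold| = |Q_glycol|:
713.9·0.129·(167 − 20.72) = m·2.36·(20.72 − 13.3)
17.51 m = 13471  ⇒  m ≈ 769.3 g

m ≈ 769 g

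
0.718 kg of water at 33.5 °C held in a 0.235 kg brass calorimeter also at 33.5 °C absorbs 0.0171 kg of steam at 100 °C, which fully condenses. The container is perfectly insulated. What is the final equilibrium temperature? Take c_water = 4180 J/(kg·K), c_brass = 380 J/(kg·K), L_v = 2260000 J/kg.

T_f ≈ 47.2 °C

Conservation of energy gives ΣQ = 0:
condense steam: −0.0171·2260000 = −38646
  condensed water 100 °C→T: 71.48(T − 100)
  water warms: 0.718·4180·(T − 33.5) = 3001.2(T − 33.5)
  brass cup: 0.235·380·(T − 33.5) = 89.3(T − 33.5)
3162 T = 38646 + 7147.8 + 103533 = 149327
T ≈ 47.23 °C, under the boiling point, so the assumption holds.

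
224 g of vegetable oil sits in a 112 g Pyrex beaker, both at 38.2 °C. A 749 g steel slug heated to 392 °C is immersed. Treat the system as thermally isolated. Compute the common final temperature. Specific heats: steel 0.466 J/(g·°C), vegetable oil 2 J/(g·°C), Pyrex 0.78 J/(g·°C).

Energy conservation, ΣQ = 0:
749·0.466·(T − 392) + 224·2·(T − 38.2) + 112·0.78·(T − 38.2) = 0
349.03(T − 392) + 448(T − 38.2) + 87.36(T − 38.2) = 0
884.39 T = 157272
T = 157272 / 884.39 = 178 °C

T_f ≈ 177.8 °C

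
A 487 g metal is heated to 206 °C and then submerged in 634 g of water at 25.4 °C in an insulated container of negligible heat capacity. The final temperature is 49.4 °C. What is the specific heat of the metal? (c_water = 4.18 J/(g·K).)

c ≈ 0.834 J/(g·K)

Setting the total heat transfer to zero:
487×c×(49.4 − 206) + 634×4.18×(49.4 − 25.4) = 0
-76264 c = -63603
c = -63603/-76264 ≈ 0.834 J/(g·K)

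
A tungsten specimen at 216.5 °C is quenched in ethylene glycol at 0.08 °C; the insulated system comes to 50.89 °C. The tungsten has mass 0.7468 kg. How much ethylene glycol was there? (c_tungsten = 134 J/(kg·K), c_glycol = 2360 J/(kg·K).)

m ≈ 0.138 kg

Heat lost by the tungsten = heat gained by the glycol:
0.7468·134·(216.5 − 50.89) = m·2360·(50.89 − 0.08)
119912 m = 16573  ⇒  m ≈ 0.1382 kg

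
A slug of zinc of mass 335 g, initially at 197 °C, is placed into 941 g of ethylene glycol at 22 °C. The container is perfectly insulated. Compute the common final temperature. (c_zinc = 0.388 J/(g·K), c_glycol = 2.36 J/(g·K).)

With ΣQ=0 the equilibrium temperature is the m·c-weighted mean:
T_f = (129.98·197 + 2220.8·22) / (129.98 + 2220.8)
    = 74463 / 2350.7 ≈ 31.68 °C

T_f ≈ 31.7 °C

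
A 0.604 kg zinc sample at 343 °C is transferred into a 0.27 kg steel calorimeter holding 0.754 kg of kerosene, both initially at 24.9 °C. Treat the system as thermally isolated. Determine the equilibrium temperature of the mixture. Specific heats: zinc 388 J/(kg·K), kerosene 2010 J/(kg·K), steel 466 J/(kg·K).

Conservation of energy gives ΣQ = 0:
0.604·388·(T − 343) + 0.754·2010·(T − 24.9) + 0.27·466·(T − 24.9) = 0
234.35(T − 343) + 1515.5(T − 24.9) + 125.82(T − 24.9) = 0
1875.7 T = 121253
T ≈ 64.64 °C

T_f ≈ 64.6 °C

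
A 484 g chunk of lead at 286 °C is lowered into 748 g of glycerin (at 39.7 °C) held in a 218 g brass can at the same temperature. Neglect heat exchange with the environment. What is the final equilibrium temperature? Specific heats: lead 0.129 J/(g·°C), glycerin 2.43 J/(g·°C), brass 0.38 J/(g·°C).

T_f ≈ 47.5 °C

Let T be the final temperature. ΣQ_i = 0:
484*0.129*(T − 286) + 748*2.43*(T − 39.7) + 218*0.38*(T − 39.7) = 0
62.44(T − 286) + 1817.6(T − 39.7) + 82.84(T − 39.7) = 0
1962.9 T = 93306
T ≈ 47.53 °C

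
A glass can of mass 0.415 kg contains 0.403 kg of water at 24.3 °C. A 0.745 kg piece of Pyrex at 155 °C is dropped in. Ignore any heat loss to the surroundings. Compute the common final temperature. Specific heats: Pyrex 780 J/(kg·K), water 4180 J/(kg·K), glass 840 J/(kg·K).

T_f ≈ 53.4 °C

Conservation of energy gives ΣQ = 0:
0.745*780*(T − 155) + 0.403*4180*(T − 24.3) + 0.415*840*(T − 24.3) = 0
(581.1 + 1684.5 + 348.6) T = 581.1*155 + 1684.5*24.3 + 348.6*24.3
T = 139476 / 2614.2 = 53.4 °C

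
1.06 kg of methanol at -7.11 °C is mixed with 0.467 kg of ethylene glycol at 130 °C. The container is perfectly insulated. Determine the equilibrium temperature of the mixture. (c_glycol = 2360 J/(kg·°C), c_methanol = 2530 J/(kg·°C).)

|Q_glycol| = |Q_methanol|:
0.467*2360*(130 − T) = 1.06*2530*(T − (-7.11))
1102.1(130 − T) = 2681.8(T − (-7.11))
3783.9 T = 124208  ⇒  T ≈ 32.83 °C

T_f ≈ 32.8 °C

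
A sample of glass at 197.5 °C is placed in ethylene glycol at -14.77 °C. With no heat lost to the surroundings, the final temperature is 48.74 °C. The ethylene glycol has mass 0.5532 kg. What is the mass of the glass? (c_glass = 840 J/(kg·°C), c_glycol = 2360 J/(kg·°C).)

m ≈ 0.664 kg

Heat lost by the glass = heat gained by the glycol:
m×840×(197.5 − 48.74) = 0.5532×2360×(48.74 − (-14.77))
124958 m = 82916  ⇒  m ≈ 0.6635 kg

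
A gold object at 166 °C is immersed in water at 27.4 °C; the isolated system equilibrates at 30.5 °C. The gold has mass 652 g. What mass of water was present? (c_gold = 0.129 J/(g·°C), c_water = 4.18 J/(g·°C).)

Heat lost by the gold = heat gained by the water:
652×0.129×(166 − 30.5) = m×4.18×(30.5 − 27.4)
12.96 m = 11397  ⇒  m ≈ 879.5 g

m ≈ 880 g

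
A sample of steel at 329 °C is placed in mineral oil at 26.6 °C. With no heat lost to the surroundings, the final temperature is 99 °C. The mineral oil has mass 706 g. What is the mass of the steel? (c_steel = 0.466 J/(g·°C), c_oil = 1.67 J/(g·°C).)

m ≈ 796 g

|Q_steel| = |Q_oil|:
m·0.466·(329 − 99) = 706·1.67·(99 − 26.6)
107.18 m = 85361  ⇒  m ≈ 796.4 g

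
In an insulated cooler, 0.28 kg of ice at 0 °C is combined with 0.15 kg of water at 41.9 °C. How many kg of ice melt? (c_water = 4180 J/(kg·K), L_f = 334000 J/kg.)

Cooling the water to 0 °C releases 0.15·4180·41.9 = 26271 J.
Melting all 0.28 kg of ice would need 0.28·334000 = 93520 J.
Since 26271 < 93520 J, not all the ice melts; equilibrium is at 0 °C.
m_melt = 26271 / L_f = 0.07866 kg.

m_melted ≈ 0.0787 kg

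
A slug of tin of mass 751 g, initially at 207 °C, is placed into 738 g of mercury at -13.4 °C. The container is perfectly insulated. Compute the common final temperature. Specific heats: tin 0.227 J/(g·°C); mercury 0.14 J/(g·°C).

Taking heat into each body as positive, Σ m c ΔT = 0:
751*0.227*(T − 207) + 738*0.14*(T − (-13.4)) = 0
170.48(T − 207) + 103.32(T − (-13.4)) = 0
273.8 T = 33904
T ≈ 123.83 °C

T_f ≈ 123.8 °C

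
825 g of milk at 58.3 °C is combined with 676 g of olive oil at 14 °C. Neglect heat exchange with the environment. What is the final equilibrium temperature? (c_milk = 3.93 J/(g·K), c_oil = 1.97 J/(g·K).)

With ΣQ=0 the equilibrium temperature is the m·c-weighted mean:
T_f = (3242.2×58.3 + 1331.7×14) / (3242.2 + 1331.7)
    = 207667 / 4574 ≈ 45.40 °C

T_f ≈ 45.4 °C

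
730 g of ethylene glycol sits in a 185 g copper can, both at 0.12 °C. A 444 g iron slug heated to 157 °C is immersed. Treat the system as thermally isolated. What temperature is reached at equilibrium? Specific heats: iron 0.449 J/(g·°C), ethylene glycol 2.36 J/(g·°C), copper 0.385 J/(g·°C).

Energy conservation, ΣQ = 0:
444*0.449*(T − 157) + 730*2.36*(T − 0.12) + 185*0.385*(T − 0.12) = 0
199.36(T − 157) + 1722.8(T − 0.12) + 71.23(T − 0.12) = 0
(199.36 + 1722.8 + 71.23) T = 199.36*157 + 1722.8*0.12 + 71.23*0.12
T = 31514/1993.4 ≈ 15.81 °C

T_f ≈ 15.8 °C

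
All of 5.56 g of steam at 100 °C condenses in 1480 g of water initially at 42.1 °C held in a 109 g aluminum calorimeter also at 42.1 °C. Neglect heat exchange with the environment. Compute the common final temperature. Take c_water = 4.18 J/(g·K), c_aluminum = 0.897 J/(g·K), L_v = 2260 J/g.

T_f ≈ 44.3 °C

Setting the total heat transfer to zero:
condense steam: −5.56·2260 = −12566; condensate cools 100→T: 5.56·4.18·(T − 100) = 23.24(T − 100); original water: 6186.4(T − 42.1); aluminum cup: 109·0.897·(T − 42.1) = 97.77(T − 42.1)
6307.4 T = 12566 + 2324.1 + 264564 = 279453
T ≈ 44.31 °C, under the boiling point, so the assumption holds.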